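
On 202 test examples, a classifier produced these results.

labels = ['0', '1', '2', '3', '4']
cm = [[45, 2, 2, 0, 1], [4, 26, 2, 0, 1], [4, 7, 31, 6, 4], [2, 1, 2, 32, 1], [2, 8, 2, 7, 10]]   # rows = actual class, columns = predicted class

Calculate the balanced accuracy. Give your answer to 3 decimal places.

Balanced accuracy = mean of per-class recall.
  0: recall = 45/50 = 0.9000
  1: recall = 26/33 = 0.7879
  2: recall = 31/52 = 0.5962
  3: recall = 32/38 = 0.8421
  4: recall = 10/29 = 0.3448
Mean = (0.9000 + 0.7879 + 0.5962 + 0.8421 + 0.3448) / 5 = 0.694

0.694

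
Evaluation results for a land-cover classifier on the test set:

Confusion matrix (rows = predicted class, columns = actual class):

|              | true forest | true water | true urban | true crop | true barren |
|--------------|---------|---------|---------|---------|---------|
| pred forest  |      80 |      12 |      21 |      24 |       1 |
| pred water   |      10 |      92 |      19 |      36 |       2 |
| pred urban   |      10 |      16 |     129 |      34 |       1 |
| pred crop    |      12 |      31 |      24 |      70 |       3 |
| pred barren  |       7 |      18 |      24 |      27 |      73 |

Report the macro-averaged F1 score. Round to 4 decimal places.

Per-class F1 score (2·TP/(2·TP+FP+FN)):
  forest: TP=80, FP=12+21+24+1=58, FN=10+10+12+7=39 → 160/257 = 0.62257
  water: TP=92, FP=10+19+36+2=67, FN=12+16+31+18=77 → 184/328 = 0.56098
  urban: TP=129, FP=10+16+34+1=61, FN=21+19+24+24=88 → 258/407 = 0.63391
  crop: TP=70, FP=12+31+24+3=70, FN=24+36+34+27=121 → 140/331 = 0.42296
  barren: TP=73, FP=7+18+24+27=76, FN=1+2+1+3=7 → 146/229 = 0.63755
Macro-F1 score = mean = (0.62257 + 0.56098 + 0.63391 + 0.42296 + 0.63755) / 5 = 0.5756

0.5756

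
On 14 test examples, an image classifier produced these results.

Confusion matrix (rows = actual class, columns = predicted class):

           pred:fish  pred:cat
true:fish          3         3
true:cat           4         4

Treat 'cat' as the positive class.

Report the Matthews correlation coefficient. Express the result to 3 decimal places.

0.000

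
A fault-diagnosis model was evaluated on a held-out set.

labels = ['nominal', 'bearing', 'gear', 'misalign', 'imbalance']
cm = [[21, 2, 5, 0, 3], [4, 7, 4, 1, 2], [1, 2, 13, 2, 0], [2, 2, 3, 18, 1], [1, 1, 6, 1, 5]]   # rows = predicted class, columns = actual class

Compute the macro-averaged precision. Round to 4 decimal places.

Per-class precision (TP/(TP+FP)):
  nominal: TP=21, FP=2+5+0+3=10 → 21/31 = 0.67742
  bearing: TP=7, FP=4+4+1+2=11 → 7/18 = 0.38889
  gear: TP=13, FP=1+2+2+0=5 → 13/18 = 0.72222
  misalign: TP=18, FP=2+2+3+1=8 → 18/26 = 0.69231
  imbalance: TP=5, FP=1+1+6+1=9 → 5/14 = 0.35714
Macro-precision = mean = (0.67742 + 0.38889 + 0.72222 + 0.69231 + 0.35714) / 5 = 0.5676

0.5676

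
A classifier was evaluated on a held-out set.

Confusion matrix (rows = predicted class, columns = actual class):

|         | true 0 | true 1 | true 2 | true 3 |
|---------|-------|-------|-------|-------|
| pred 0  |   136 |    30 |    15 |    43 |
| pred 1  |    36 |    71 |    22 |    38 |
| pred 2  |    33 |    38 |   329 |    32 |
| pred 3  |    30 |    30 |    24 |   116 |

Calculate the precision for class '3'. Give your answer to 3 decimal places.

One-vs-rest for '3': TP = diagonal; FP = other classes predicted '3'; FN = '3' predicted as other.
precision = TP/(TP+FP).
3: TP=116, FP=30+30+24=84 → 116/200 = 0.5800

0.580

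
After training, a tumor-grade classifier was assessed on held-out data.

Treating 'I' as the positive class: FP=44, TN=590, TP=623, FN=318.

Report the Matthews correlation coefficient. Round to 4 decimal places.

MCC = (TP·TN − FP·FN) / √((TP+FP)(TP+FN)(TN+FP)(TN+FN))
Numerator = 623·590 − 44·318 = 353578
Denominator = √(667·941·634·908) = √361318803784 = 601097.9985
MCC = 353578 / 601097.9985 = 0.5882

0.5882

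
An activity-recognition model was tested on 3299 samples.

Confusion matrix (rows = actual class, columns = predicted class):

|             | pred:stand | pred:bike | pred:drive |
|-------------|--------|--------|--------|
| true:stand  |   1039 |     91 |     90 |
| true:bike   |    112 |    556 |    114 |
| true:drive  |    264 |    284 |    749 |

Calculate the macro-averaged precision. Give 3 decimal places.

Per-class precision (TP/(TP+FP)):
  stand: TP=1039, FP=112+264=376 → 1039/1415 = 0.7343
  bike: TP=556, FP=91+284=375 → 556/931 = 0.5972
  drive: TP=749, FP=90+114=204 → 749/953 = 0.7859
Macro-precision = mean = (0.7343 + 0.5972 + 0.7859) / 3 = 0.706

0.706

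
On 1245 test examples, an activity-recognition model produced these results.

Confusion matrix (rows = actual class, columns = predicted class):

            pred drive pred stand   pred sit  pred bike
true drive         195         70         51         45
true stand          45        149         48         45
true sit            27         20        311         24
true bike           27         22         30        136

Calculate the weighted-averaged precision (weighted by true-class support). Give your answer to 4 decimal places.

0.6347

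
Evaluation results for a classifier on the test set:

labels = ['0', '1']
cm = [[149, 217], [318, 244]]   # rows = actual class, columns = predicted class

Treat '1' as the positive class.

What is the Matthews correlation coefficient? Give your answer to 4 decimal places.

-0.1552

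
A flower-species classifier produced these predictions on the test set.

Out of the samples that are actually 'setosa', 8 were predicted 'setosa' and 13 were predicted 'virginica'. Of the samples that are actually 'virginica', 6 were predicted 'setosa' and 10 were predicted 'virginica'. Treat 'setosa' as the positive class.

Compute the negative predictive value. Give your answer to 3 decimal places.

NPV = TN/(TN+FN) = 10/(10+13) = 0.435

0.435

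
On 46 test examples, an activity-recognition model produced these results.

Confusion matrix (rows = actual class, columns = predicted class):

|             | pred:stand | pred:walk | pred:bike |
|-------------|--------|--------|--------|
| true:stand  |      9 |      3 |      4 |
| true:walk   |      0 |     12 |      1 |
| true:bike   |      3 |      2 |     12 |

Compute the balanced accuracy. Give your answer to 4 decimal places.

Balanced accuracy = mean of per-class recall.
  stand: recall = 9/16 = 0.56250
  walk: recall = 12/13 = 0.92308
  bike: recall = 12/17 = 0.70588
Mean = (0.56250 + 0.92308 + 0.70588) / 3 = 0.7305

0.7305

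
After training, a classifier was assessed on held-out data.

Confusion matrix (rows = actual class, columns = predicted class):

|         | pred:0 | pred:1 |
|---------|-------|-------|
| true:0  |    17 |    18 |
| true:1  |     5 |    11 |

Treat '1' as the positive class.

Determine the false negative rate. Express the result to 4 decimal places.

0.3125

FNR = FN/(FN+TP) = 5/(5+11) = 0.3125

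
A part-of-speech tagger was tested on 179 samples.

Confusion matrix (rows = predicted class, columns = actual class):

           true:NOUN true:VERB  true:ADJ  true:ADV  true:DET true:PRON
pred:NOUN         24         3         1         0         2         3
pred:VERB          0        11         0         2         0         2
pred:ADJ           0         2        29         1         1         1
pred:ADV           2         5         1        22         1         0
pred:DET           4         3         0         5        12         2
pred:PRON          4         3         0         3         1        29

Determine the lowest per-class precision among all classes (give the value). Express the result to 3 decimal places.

0.462

Per-class precision (TP/(TP+FP)):
  NOUN: TP=24, FP=3+1+0+2+3=9 → 24/33 = 0.7273
  VERB: TP=11, FP=0+0+2+0+2=4 → 11/15 = 0.7333
  ADJ: TP=29, FP=0+2+1+1+1=5 → 29/34 = 0.8529
  ADV: TP=22, FP=2+5+1+1+0=9 → 22/31 = 0.7097
  DET: TP=12, FP=4+3+0+5+2=14 → 12/26 = 0.4615
  PRON: TP=29, FP=4+3+0+3+1=11 → 29/40 = 0.7250
Lowest is class 'DET' with precision = 0.462.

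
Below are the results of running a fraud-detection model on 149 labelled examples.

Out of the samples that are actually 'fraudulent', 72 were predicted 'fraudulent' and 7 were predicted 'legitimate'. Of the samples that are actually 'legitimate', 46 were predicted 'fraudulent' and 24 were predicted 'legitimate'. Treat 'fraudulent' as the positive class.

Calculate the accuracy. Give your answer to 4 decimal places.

Accuracy = (TP+TN)/N = (72+24)/149 = 0.6443

0.6443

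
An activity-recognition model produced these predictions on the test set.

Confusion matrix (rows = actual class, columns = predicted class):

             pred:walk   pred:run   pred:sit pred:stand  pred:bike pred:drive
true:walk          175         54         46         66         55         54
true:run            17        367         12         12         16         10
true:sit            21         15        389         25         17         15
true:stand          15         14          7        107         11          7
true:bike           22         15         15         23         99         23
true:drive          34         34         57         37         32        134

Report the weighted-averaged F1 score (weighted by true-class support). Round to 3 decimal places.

Per-class F1 score (2·TP/(2·TP+FP+FN)):
  walk: TP=175, FP=17+21+15+22+34=109, FN=54+46+66+55+54=275 → 350/734 = 0.4768
  run: TP=367, FP=54+15+14+15+34=132, FN=17+12+12+16+10=67 → 734/933 = 0.7867
  sit: TP=389, FP=46+12+7+15+57=137, FN=21+15+25+17+15=93 → 778/1008 = 0.7718
  stand: TP=107, FP=66+12+25+23+37=163, FN=15+14+7+11+7=54 → 214/431 = 0.4965
  bike: TP=99, FP=55+16+17+11+32=131, FN=22+15+15+23+23=98 → 198/427 = 0.4637
  drive: TP=134, FP=54+10+15+7+23=109, FN=34+34+57+37+32=194 → 268/571 = 0.4694
Weighted-F1 score = Σ (supportᵢ/N)·F1 scoreᵢ with N=2052: (450/2052)·0.4768 + (434/2052)·0.7867 + (482/2052)·0.7718 + (161/2052)·0.4965 + (197/2052)·0.4637 + (328/2052)·0.4694 = 0.611

0.611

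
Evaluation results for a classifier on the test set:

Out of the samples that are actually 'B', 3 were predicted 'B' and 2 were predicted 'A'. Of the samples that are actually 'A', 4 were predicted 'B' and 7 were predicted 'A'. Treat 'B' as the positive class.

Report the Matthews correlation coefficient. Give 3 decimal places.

MCC = (TP·TN − FP·FN) / √((TP+FP)(TP+FN)(TN+FP)(TN+FN))
Numerator = 3·7 − 4·2 = 13
Denominator = √(7·5·11·9) = √3465 = 58.8643
MCC = 13 / 58.8643 = 0.221

0.221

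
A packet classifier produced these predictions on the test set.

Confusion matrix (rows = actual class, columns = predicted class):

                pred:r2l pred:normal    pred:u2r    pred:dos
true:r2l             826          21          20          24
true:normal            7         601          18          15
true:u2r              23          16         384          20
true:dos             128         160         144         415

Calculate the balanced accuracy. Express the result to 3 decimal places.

0.805

Balanced accuracy = mean of per-class recall.
  r2l: recall = 826/891 = 0.9270
  normal: recall = 601/641 = 0.9376
  u2r: recall = 384/443 = 0.8668
  dos: recall = 415/847 = 0.4900
Mean = (0.9270 + 0.9376 + 0.8668 + 0.4900) / 4 = 0.805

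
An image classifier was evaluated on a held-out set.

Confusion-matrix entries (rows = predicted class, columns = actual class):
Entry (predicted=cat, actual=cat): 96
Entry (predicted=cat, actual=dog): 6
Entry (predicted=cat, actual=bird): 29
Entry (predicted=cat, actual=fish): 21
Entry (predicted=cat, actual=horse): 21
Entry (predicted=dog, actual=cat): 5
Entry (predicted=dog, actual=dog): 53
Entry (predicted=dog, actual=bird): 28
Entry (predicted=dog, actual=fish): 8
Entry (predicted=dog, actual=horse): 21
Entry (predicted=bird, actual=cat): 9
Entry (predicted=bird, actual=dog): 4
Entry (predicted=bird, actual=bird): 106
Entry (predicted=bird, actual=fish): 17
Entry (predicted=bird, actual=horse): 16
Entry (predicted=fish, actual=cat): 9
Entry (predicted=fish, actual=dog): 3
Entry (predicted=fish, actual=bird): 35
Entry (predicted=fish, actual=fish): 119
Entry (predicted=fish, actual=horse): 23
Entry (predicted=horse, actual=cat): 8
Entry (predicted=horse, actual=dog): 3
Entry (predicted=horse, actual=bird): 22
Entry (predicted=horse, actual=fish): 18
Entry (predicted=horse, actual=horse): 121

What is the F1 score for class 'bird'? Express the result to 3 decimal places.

0.570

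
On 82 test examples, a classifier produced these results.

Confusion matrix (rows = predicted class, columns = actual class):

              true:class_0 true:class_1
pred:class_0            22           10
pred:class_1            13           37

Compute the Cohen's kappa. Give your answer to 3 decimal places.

0.420

Observed agreement pₒ = trace/N = 59/82 = 0.7195
Expected agreement pₑ = Σ (rowᵢ·colᵢ)/N² = (35·32 + 47·50)/82² = 0.5161
κ = (pₒ − pₑ)/(1 − pₑ) = (0.7195 − 0.5161)/(1 − 0.5161) = 0.420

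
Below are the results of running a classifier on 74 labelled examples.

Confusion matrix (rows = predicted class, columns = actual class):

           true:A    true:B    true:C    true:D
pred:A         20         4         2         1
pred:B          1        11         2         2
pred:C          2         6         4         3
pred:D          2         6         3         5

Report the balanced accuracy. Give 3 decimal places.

0.506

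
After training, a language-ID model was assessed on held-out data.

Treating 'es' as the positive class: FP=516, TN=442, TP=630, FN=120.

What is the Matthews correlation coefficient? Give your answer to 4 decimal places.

MCC = (TP·TN − FP·FN) / √((TP+FP)(TP+FN)(TN+FP)(TN+FN))
Numerator = 630·442 − 516·120 = 216540
Denominator = √(1146·750·958·562) = √462751362000 = 680258.3054
MCC = 216540 / 680258.3054 = 0.3183

0.3183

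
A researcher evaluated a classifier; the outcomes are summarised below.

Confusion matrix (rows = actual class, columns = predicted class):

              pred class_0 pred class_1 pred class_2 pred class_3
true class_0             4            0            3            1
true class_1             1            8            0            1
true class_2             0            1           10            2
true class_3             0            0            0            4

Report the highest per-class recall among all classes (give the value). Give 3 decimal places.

1.000

Per-class recall (TP/(TP+FN)):
  class_0: TP=4, FN=0+3+1=4 → 4/8 = 0.5000
  class_1: TP=8, FN=1+0+1=2 → 8/10 = 0.8000
  class_2: TP=10, FN=0+1+2=3 → 10/13 = 0.7692
  class_3: TP=4, FN=0+0+0=0 → 4/4 = 1.0000
Highest is class 'class_3' with recall = 1.000.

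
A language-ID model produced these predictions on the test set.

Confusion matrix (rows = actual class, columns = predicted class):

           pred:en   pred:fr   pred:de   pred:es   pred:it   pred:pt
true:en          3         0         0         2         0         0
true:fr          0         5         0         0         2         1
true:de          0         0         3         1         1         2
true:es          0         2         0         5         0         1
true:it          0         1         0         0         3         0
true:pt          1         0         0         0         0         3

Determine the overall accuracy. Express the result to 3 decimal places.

0.611

Accuracy = trace / total = (3+5+3+5+3+3=22) / 36 = 22/36 = 0.611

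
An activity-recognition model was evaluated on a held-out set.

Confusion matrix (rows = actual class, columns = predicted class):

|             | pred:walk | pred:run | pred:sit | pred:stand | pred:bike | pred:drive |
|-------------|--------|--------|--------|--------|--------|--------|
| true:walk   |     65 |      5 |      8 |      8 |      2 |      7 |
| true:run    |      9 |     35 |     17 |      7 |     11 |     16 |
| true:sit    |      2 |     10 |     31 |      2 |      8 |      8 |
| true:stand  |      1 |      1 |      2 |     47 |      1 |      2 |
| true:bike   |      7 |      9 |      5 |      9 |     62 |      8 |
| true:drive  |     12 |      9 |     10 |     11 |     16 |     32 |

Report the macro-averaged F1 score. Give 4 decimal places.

0.5440

Per-class F1 score (2·TP/(2·TP+FP+FN)):
  walk: TP=65, FP=9+2+1+7+12=31, FN=5+8+8+2+7=30 → 130/191 = 0.68063
  run: TP=35, FP=5+10+1+9+9=34, FN=9+17+7+11+16=60 → 70/164 = 0.42683
  sit: TP=31, FP=8+17+2+5+10=42, FN=2+10+2+8+8=30 → 62/134 = 0.46269
  stand: TP=47, FP=8+7+2+9+11=37, FN=1+1+2+1+2=7 → 94/138 = 0.68116
  bike: TP=62, FP=2+11+8+1+16=38, FN=7+9+5+9+8=38 → 124/200 = 0.62000
  drive: TP=32, FP=7+16+8+2+8=41, FN=12+9+10+11+16=58 → 64/163 = 0.39264
Macro-F1 score = mean = (0.68063 + 0.42683 + 0.46269 + 0.68116 + 0.62000 + 0.39264) / 6 = 0.5440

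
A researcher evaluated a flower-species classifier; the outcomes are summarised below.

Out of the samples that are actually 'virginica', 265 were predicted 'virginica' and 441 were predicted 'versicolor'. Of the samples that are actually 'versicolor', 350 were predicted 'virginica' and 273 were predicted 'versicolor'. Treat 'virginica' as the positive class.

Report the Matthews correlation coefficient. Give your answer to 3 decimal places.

MCC = (TP·TN − FP·FN) / √((TP+FP)(TP+FN)(TN+FP)(TN+FN))
Numerator = 265·273 − 350·441 = -82005
Denominator = √(615·706·623·714) = √193137264180 = 439473.8493
MCC = -82005 / 439473.8493 = -0.187

-0.187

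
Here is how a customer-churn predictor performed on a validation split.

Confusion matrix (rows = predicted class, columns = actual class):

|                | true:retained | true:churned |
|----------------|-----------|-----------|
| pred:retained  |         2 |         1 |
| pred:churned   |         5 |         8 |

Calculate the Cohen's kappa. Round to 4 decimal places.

Observed agreement pₒ = trace/N = 10/16 = 0.62500
Expected agreement pₑ = Σ (rowᵢ·colᵢ)/N² = (7·3 + 9·13)/16² = 0.53906
κ = (pₒ − pₑ)/(1 − pₑ) = (0.62500 − 0.53906)/(1 − 0.53906) = 0.1864

0.1864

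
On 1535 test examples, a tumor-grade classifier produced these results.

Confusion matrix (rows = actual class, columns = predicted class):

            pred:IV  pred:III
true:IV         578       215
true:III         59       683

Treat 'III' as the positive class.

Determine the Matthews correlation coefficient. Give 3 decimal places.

0.659

MCC = (TP·TN − FP·FN) / √((TP+FP)(TP+FN)(TN+FP)(TN+FN))
Numerator = 683·578 − 215·59 = 382089
Denominator = √(898·742·793·637) = √336583530556 = 580158.1944
MCC = 382089 / 580158.1944 = 0.659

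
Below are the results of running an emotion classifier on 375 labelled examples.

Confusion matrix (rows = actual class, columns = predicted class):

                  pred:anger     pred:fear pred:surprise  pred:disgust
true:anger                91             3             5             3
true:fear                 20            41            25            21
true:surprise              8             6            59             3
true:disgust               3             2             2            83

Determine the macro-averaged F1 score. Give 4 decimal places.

0.7162

Per-class F1 score (2·TP/(2·TP+FP+FN)):
  anger: TP=91, FP=20+8+3=31, FN=3+5+3=11 → 182/224 = 0.81250
  fear: TP=41, FP=3+6+2=11, FN=20+25+21=66 → 82/159 = 0.51572
  surprise: TP=59, FP=5+25+2=32, FN=8+6+3=17 → 118/167 = 0.70659
  disgust: TP=83, FP=3+21+3=27, FN=3+2+2=7 → 166/200 = 0.83000
Macro-F1 score = mean = (0.81250 + 0.51572 + 0.70659 + 0.83000) / 4 = 0.7162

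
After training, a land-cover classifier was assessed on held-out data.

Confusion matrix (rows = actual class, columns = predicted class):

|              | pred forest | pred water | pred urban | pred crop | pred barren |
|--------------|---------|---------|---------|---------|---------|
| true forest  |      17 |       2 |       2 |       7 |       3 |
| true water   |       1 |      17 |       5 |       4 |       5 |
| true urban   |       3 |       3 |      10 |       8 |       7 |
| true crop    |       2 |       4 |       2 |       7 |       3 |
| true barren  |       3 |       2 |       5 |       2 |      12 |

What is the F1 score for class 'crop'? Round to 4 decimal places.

0.3043

Take TP from the diagonal, FP from the rest of the 'crop' prediction marginal, FN from the rest of the 'crop' actual marginal.
F1 score = 2·TP/(2·TP+FP+FN).
crop: TP=7, FP=7+4+8+2=21, FN=2+4+2+3=11 → 14/46 = 0.30435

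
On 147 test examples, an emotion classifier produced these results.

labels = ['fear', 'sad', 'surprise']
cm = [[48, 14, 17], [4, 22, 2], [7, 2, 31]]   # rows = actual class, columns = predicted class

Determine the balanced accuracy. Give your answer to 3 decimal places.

Balanced accuracy = mean of per-class recall.
  fear: recall = 48/79 = 0.6076
  sad: recall = 22/28 = 0.7857
  surprise: recall = 31/40 = 0.7750
Mean = (0.6076 + 0.7857 + 0.7750) / 3 = 0.723

0.723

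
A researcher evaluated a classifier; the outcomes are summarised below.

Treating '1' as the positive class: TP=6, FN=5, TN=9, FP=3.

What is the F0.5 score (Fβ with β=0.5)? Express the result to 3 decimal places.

Fβ = (1+β²)·TP / ((1+β²)·TP + β²·FN + FP), with β²=1/4
= 1.25·6 / (1.25·6 + 0.25·5 + 3) = 0.638

0.638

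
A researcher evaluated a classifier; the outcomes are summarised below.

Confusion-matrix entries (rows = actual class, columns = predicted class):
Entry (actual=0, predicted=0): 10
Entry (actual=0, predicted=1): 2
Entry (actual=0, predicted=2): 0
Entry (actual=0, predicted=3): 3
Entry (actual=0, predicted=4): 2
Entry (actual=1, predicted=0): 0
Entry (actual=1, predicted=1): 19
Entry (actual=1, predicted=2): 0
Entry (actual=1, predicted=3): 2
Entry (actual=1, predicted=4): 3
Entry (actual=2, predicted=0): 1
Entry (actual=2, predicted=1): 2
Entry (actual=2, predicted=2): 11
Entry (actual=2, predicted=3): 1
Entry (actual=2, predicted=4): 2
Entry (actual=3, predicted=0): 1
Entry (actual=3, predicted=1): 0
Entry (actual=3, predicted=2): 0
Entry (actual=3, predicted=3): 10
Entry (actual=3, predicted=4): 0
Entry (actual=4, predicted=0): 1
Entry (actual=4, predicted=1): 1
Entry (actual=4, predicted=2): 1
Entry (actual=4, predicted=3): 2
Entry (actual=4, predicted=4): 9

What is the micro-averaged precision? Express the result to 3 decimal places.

Micro-averaging pools counts across classes: ΣTP=59, ΣFP=24, ΣFN=24.
Micro-precision = TP/(TP+FP) on pooled counts = 0.711 (equals overall accuracy in single-label multiclass).

0.711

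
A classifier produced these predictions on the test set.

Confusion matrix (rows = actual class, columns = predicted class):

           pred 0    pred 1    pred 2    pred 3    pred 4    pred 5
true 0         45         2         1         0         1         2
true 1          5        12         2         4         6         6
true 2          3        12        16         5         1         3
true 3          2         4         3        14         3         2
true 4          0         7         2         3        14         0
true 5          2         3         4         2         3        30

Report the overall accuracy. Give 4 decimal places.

0.5848

Accuracy = trace / total = (45+12+16+14+14+30=131) / 224 = 131/224 = 0.5848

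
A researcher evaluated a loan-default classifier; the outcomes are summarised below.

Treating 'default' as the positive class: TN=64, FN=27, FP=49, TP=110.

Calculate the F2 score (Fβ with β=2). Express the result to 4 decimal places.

0.7779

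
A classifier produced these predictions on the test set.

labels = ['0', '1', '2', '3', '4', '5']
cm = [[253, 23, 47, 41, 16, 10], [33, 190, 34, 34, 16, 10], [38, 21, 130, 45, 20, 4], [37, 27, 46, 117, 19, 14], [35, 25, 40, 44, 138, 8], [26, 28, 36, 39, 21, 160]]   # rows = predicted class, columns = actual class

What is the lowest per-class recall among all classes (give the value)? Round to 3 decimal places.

Per-class recall (TP/(TP+FN)):
  0: TP=253, FN=33+38+37+35+26=169 → 253/422 = 0.5995
  1: TP=190, FN=23+21+27+25+28=124 → 190/314 = 0.6051
  2: TP=130, FN=47+34+46+40+36=203 → 130/333 = 0.3904
  3: TP=117, FN=41+34+45+44+39=203 → 117/320 = 0.3656
  4: TP=138, FN=16+16+20+19+21=92 → 138/230 = 0.6000
  5: TP=160, FN=10+10+4+14+8=46 → 160/206 = 0.7767
Lowest is class '3' with recall = 0.366.

0.366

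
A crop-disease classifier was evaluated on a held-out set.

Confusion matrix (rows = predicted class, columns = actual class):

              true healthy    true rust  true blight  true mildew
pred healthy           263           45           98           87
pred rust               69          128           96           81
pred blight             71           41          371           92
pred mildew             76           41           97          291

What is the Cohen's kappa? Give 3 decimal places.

0.378

Observed agreement pₒ = trace/N = 1053/1947 = 0.5408
Expected agreement pₑ = Σ (rowᵢ·colᵢ)/N² = (479·493 + 255·374 + 662·575 + 551·505)/1947² = 0.2613
κ = (pₒ − pₑ)/(1 − pₑ) = (0.5408 − 0.2613)/(1 − 0.2613) = 0.378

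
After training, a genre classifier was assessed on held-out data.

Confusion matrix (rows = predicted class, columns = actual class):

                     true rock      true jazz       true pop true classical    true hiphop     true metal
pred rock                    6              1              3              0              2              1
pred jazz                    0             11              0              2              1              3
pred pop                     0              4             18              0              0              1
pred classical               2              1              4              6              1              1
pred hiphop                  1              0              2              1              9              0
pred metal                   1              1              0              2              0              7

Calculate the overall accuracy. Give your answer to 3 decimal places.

0.620

Accuracy = trace / total = (6+11+18+6+9+7=57) / 92 = 57/92 = 0.620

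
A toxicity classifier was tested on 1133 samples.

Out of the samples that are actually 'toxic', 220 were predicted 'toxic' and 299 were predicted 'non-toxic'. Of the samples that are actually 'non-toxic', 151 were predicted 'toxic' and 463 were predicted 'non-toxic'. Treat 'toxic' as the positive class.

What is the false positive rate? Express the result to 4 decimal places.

FPR = FP/(FP+TN) = 151/(151+463) = 0.2459

0.2459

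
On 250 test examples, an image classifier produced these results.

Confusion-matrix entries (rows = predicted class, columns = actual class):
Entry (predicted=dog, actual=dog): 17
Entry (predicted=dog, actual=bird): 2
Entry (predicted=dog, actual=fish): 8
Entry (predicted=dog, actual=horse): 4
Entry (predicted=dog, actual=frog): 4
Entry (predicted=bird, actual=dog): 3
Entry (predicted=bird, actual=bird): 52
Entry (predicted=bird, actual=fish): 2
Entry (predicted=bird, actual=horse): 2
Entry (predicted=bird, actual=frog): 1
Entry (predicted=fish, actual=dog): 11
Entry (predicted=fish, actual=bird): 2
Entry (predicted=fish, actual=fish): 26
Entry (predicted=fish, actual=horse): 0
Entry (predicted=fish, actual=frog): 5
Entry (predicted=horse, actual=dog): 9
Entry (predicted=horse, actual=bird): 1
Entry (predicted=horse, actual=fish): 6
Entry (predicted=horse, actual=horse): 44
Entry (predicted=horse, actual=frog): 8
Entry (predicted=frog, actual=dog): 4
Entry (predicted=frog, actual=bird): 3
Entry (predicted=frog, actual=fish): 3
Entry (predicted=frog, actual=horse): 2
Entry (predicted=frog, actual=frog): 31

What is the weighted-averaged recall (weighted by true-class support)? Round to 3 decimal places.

Per-class recall (TP/(TP+FN)):
  dog: TP=17, FN=3+11+9+4=27 → 17/44 = 0.3864
  bird: TP=52, FN=2+2+1+3=8 → 52/60 = 0.8667
  fish: TP=26, FN=8+2+6+3=19 → 26/45 = 0.5778
  horse: TP=44, FN=4+2+0+2=8 → 44/52 = 0.8462
  frog: TP=31, FN=4+1+5+8=18 → 31/49 = 0.6327
Weighted-recall = Σ (supportᵢ/N)·recallᵢ with N=250: (44/250)·0.3864 + (60/250)·0.8667 + (45/250)·0.5778 + (52/250)·0.8462 + (49/250)·0.6327 = 0.680

0.680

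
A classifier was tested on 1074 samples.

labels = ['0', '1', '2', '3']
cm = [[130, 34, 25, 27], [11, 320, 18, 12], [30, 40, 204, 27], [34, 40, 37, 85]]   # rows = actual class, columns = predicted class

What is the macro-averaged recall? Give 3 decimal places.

Per-class recall (TP/(TP+FN)):
  0: TP=130, FN=34+25+27=86 → 130/216 = 0.6019
  1: TP=320, FN=11+18+12=41 → 320/361 = 0.8864
  2: TP=204, FN=30+40+27=97 → 204/301 = 0.6777
  3: TP=85, FN=34+40+37=111 → 85/196 = 0.4337
Macro-recall = mean = (0.6019 + 0.8864 + 0.6777 + 0.4337) / 4 = 0.650

0.650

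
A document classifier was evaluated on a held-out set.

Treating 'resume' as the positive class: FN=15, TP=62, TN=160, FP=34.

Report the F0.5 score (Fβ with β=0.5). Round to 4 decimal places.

0.6725

Fβ = (1+β²)·TP / ((1+β²)·TP + β²·FN + FP), with β²=1/4
= 1.25·62 / (1.25·62 + 0.25·15 + 34) = 0.6725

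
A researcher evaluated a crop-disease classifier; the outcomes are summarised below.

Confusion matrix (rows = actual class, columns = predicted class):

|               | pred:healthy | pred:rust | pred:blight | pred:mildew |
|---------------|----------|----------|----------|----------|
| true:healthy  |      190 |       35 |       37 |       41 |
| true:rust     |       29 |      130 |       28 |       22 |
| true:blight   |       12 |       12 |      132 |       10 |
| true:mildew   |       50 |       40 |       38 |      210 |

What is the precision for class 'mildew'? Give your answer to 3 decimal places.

precision = TP/(TP+FP).
mildew: TP=210, FP=41+22+10=73 → 210/283 = 0.7420

0.742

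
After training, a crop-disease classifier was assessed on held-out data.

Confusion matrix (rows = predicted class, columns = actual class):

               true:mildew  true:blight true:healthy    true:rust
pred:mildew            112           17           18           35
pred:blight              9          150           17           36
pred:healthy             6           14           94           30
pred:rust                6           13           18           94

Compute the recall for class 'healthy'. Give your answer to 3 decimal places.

recall = TP/(TP+FN).
healthy: TP=94, FN=18+17+18=53 → 94/147 = 0.6395

0.639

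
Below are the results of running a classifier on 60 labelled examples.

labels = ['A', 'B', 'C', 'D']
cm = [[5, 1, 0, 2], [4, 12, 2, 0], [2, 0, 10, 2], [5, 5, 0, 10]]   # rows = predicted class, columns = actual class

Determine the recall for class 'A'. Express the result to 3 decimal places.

Treat 'A' as positive and all other classes as negative.
recall = TP/(TP+FN).
A: TP=5, FN=4+2+5=11 → 5/16 = 0.3125

0.313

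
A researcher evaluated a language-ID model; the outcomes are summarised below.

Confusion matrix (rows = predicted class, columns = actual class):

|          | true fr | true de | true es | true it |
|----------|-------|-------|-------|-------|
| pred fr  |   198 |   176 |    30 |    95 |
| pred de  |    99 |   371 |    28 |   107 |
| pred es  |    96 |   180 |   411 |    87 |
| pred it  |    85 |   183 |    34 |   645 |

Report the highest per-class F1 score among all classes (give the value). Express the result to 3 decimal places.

Per-class F1 score (2·TP/(2·TP+FP+FN)):
  fr: TP=198, FP=176+30+95=301, FN=99+96+85=280 → 396/977 = 0.4053
  de: TP=371, FP=99+28+107=234, FN=176+180+183=539 → 742/1515 = 0.4898
  es: TP=411, FP=96+180+87=363, FN=30+28+34=92 → 822/1277 = 0.6437
  it: TP=645, FP=85+183+34=302, FN=95+107+87=289 → 1290/1881 = 0.6858
Highest is class 'it' with F1 score = 0.686.

0.686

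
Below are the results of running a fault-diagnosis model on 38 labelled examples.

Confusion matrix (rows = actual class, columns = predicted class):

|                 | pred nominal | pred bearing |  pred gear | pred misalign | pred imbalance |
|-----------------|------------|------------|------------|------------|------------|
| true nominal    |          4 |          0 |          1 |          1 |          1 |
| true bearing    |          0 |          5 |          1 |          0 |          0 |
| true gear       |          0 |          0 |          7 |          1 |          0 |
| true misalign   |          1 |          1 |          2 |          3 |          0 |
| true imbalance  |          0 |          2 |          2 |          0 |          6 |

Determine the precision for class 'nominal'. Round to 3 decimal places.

One-vs-rest for 'nominal': TP = diagonal; FP = other classes predicted 'nominal'; FN = 'nominal' predicted as other.
precision = TP/(TP+FP).
nominal: TP=4, FP=0+0+1+0=1 → 4/5 = 0.8000

0.800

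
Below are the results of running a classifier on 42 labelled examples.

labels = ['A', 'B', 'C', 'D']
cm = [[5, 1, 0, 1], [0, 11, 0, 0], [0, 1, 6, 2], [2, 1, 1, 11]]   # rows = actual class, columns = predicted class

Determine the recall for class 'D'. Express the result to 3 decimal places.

recall = TP/(TP+FN).
D: TP=11, FN=2+1+1=4 → 11/15 = 0.7333

0.733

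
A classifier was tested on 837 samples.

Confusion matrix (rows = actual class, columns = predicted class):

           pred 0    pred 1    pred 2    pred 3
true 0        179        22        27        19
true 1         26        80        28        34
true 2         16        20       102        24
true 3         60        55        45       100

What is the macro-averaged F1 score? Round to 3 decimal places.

Per-class F1 score (2·TP/(2·TP+FP+FN)):
  0: TP=179, FP=26+16+60=102, FN=22+27+19=68 → 358/528 = 0.6780
  1: TP=80, FP=22+20+55=97, FN=26+28+34=88 → 160/345 = 0.4638
  2: TP=102, FP=27+28+45=100, FN=16+20+24=60 → 204/364 = 0.5604
  3: TP=100, FP=19+34+24=77, FN=60+55+45=160 → 200/437 = 0.4577
Macro-F1 score = mean = (0.6780 + 0.4638 + 0.5604 + 0.4577) / 4 = 0.540

0.540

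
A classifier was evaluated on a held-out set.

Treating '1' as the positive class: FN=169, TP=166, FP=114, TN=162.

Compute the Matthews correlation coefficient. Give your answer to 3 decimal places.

0.082

MCC = (TP·TN − FP·FN) / √((TP+FP)(TP+FN)(TN+FP)(TN+FN))
Numerator = 166·162 − 114·169 = 7626
Denominator = √(280·335·276·331) = √8569192800 = 92569.9346
MCC = 7626 / 92569.9346 = 0.082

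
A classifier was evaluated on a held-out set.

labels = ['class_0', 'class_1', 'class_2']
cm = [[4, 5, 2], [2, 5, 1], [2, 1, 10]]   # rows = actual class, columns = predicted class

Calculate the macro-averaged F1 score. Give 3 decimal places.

Per-class F1 score (2·TP/(2·TP+FP+FN)):
  class_0: TP=4, FP=2+2=4, FN=5+2=7 → 8/19 = 0.4211
  class_1: TP=5, FP=5+1=6, FN=2+1=3 → 10/19 = 0.5263
  class_2: TP=10, FP=2+1=3, FN=2+1=3 → 20/26 = 0.7692
Macro-F1 score = mean = (0.4211 + 0.5263 + 0.7692) / 3 = 0.572

0.572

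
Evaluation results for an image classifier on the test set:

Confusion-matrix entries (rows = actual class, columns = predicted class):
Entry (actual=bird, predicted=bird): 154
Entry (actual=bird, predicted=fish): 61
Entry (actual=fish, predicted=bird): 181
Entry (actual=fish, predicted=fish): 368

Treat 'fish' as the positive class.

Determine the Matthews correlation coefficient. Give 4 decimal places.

MCC = (TP·TN − FP·FN) / √((TP+FP)(TP+FN)(TN+FP)(TN+FN))
Numerator = 368·154 − 61·181 = 45631
Denominator = √(429·549·215·335) = √16963400025 = 130243.6180
MCC = 45631 / 130243.6180 = 0.3504

0.3504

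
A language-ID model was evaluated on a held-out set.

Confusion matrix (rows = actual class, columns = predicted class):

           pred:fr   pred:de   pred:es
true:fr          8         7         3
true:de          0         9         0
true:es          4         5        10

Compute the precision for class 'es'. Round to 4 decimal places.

0.7692

precision = TP/(TP+FP).
es: TP=10, FP=3+0=3 → 10/13 = 0.76923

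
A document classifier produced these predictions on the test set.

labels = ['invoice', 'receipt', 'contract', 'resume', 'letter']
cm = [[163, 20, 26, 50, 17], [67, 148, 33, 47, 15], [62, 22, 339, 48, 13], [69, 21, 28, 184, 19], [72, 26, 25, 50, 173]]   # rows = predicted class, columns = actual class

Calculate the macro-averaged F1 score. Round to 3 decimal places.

Per-class F1 score (2·TP/(2·TP+FP+FN)):
  invoice: TP=163, FP=20+26+50+17=113, FN=67+62+69+72=270 → 326/709 = 0.4598
  receipt: TP=148, FP=67+33+47+15=162, FN=20+22+21+26=89 → 296/547 = 0.5411
  contract: TP=339, FP=62+22+48+13=145, FN=26+33+28+25=112 → 678/935 = 0.7251
  resume: TP=184, FP=69+21+28+19=137, FN=50+47+48+50=195 → 368/700 = 0.5257
  letter: TP=173, FP=72+26+25+50=173, FN=17+15+13+19=64 → 346/583 = 0.5935
Macro-F1 score = mean = (0.4598 + 0.5411 + 0.7251 + 0.5257 + 0.5935) / 5 = 0.569

0.569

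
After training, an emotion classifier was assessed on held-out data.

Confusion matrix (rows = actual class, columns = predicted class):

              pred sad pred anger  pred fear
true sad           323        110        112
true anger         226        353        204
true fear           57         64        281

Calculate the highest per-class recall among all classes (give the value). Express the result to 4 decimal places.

Per-class recall (TP/(TP+FN)):
  sad: TP=323, FN=110+112=222 → 323/545 = 0.59266
  anger: TP=353, FN=226+204=430 → 353/783 = 0.45083
  fear: TP=281, FN=57+64=121 → 281/402 = 0.69900
Highest is class 'fear' with recall = 0.6990.

0.6990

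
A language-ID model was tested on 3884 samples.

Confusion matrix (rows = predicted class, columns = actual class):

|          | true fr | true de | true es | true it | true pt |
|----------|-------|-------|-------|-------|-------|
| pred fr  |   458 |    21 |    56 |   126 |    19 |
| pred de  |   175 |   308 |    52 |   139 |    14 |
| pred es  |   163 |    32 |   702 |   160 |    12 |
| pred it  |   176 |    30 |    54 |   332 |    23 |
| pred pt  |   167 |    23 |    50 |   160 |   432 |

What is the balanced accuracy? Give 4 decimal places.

0.6280

Balanced accuracy = mean of per-class recall.
  fr: recall = 458/1139 = 0.40211
  de: recall = 308/414 = 0.74396
  es: recall = 702/914 = 0.76805
  it: recall = 332/917 = 0.36205
  pt: recall = 432/500 = 0.86400
Mean = (0.40211 + 0.74396 + 0.76805 + 0.36205 + 0.86400) / 5 = 0.6280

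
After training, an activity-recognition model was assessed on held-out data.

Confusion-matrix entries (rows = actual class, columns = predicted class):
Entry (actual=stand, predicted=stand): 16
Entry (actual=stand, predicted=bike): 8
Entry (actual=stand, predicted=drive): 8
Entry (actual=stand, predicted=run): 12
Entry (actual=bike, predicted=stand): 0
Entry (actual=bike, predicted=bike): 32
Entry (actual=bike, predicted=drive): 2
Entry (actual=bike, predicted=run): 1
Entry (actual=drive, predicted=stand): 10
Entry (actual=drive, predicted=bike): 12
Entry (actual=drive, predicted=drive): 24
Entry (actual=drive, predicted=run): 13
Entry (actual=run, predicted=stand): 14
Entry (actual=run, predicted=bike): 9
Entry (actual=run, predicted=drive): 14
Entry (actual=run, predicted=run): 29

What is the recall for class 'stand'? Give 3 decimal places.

Take TP from the diagonal, FP from the rest of the 'stand' prediction marginal, FN from the rest of the 'stand' actual marginal.
recall = TP/(TP+FN).
stand: TP=16, FN=8+8+12=28 → 16/44 = 0.3636

0.364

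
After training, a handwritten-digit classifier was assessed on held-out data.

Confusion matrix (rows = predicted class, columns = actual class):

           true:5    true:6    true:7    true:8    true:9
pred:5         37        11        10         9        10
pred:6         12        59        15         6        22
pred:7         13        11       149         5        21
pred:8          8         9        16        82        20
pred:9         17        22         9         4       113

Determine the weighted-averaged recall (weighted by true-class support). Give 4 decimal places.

0.6377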